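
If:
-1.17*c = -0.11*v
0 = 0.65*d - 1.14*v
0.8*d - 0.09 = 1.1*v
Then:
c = 0.03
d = 0.52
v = 0.30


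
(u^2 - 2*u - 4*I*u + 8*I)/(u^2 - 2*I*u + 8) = (u - 2)/(u + 2*I)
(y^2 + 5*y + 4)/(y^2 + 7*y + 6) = (y + 4)/(y + 6)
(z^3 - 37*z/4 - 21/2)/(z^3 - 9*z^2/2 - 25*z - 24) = (z - 7/2)/(z - 8)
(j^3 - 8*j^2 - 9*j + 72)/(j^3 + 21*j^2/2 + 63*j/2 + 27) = 2*(j^2 - 11*j + 24)/(2*j^2 + 15*j + 18)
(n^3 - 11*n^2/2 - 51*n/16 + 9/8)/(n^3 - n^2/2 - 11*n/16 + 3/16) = (n - 6)/(n - 1)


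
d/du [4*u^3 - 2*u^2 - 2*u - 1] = 12*u^2 - 4*u - 2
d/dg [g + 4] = 1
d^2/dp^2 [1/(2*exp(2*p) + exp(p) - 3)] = (2*(4*exp(p) + 1)^2*exp(p) - (8*exp(p) + 1)*(2*exp(2*p) + exp(p) - 3))*exp(p)/(2*exp(2*p) + exp(p) - 3)^3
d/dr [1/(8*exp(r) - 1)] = -8*exp(r)/(8*exp(r) - 1)^2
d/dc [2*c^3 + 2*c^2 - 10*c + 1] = 6*c^2 + 4*c - 10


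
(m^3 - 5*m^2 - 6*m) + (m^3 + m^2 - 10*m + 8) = 2*m^3 - 4*m^2 - 16*m + 8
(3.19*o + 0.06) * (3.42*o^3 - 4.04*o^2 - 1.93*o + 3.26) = 10.9098*o^4 - 12.6824*o^3 - 6.3991*o^2 + 10.2836*o + 0.1956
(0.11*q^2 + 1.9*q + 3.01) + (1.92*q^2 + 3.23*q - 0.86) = 2.03*q^2 + 5.13*q + 2.15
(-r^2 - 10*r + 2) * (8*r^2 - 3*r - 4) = -8*r^4 - 77*r^3 + 50*r^2 + 34*r - 8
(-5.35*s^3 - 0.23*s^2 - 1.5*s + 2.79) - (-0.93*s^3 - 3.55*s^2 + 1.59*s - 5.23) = -4.42*s^3 + 3.32*s^2 - 3.09*s + 8.02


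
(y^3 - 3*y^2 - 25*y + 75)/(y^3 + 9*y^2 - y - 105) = (y - 5)/(y + 7)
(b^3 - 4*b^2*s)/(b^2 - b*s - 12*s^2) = b^2/(b + 3*s)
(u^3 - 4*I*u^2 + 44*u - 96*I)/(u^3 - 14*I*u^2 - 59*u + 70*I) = (u^2 - 2*I*u + 48)/(u^2 - 12*I*u - 35)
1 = 1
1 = 1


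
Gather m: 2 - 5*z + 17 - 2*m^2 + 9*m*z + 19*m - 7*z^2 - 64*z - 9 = -2*m^2 + m*(9*z + 19) - 7*z^2 - 69*z + 10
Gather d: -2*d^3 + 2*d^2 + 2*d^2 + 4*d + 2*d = -2*d^3 + 4*d^2 + 6*d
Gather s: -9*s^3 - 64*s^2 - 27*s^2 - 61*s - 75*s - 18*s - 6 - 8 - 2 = -9*s^3 - 91*s^2 - 154*s - 16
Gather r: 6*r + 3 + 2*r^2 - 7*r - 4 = 2*r^2 - r - 1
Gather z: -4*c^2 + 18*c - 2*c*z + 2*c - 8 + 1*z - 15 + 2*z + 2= -4*c^2 + 20*c + z*(3 - 2*c) - 21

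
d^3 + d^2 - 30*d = d*(d - 5)*(d + 6)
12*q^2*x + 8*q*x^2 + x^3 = x*(2*q + x)*(6*q + x)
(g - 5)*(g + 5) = g^2 - 25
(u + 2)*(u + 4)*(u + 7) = u^3 + 13*u^2 + 50*u + 56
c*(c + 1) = c^2 + c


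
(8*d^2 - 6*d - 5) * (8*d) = 64*d^3 - 48*d^2 - 40*d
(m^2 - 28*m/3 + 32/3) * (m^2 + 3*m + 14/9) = m^4 - 19*m^3/3 - 142*m^2/9 + 472*m/27 + 448/27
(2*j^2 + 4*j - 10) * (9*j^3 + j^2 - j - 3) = 18*j^5 + 38*j^4 - 88*j^3 - 20*j^2 - 2*j + 30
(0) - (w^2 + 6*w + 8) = -w^2 - 6*w - 8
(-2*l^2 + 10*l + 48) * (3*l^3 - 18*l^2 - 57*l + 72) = -6*l^5 + 66*l^4 + 78*l^3 - 1578*l^2 - 2016*l + 3456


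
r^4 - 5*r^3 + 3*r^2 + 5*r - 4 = (r - 4)*(r - 1)^2*(r + 1)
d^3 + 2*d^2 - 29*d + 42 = (d - 3)*(d - 2)*(d + 7)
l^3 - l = l*(l - 1)*(l + 1)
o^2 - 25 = (o - 5)*(o + 5)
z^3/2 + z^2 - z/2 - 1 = (z/2 + 1)*(z - 1)*(z + 1)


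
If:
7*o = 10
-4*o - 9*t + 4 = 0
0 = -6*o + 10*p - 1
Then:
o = 10/7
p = 67/70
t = -4/21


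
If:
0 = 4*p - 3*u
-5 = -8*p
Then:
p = 5/8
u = 5/6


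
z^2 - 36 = (z - 6)*(z + 6)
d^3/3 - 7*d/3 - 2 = (d/3 + 1/3)*(d - 3)*(d + 2)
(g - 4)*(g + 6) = g^2 + 2*g - 24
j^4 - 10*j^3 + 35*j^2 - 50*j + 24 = (j - 4)*(j - 3)*(j - 2)*(j - 1)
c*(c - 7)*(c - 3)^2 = c^4 - 13*c^3 + 51*c^2 - 63*c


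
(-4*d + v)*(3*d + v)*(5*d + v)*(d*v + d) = -60*d^4*v - 60*d^4 - 17*d^3*v^2 - 17*d^3*v + 4*d^2*v^3 + 4*d^2*v^2 + d*v^4 + d*v^3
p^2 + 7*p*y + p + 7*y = (p + 1)*(p + 7*y)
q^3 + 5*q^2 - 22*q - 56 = (q - 4)*(q + 2)*(q + 7)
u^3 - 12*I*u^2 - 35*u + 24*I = (u - 8*I)*(u - 3*I)*(u - I)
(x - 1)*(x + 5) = x^2 + 4*x - 5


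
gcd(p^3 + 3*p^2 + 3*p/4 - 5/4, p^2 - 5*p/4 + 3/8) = p - 1/2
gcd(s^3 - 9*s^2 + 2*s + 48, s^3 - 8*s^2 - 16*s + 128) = s - 8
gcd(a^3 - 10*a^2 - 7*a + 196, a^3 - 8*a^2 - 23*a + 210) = a - 7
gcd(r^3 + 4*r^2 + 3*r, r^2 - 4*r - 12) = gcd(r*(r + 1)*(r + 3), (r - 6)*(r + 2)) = 1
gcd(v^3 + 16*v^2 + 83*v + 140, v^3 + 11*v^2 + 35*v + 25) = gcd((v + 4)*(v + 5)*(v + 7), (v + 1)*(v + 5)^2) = v + 5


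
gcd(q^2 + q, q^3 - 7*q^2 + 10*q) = q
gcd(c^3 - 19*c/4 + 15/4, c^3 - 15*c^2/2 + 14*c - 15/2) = c^2 - 5*c/2 + 3/2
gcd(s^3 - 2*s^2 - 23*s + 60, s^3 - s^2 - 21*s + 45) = s^2 + 2*s - 15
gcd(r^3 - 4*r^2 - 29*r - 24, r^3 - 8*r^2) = r - 8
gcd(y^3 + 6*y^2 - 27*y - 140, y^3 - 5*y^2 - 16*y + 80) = y^2 - y - 20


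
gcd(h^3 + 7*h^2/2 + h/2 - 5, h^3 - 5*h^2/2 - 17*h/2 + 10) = h^2 + 3*h/2 - 5/2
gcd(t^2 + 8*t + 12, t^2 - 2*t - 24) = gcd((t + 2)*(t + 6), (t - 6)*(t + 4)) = 1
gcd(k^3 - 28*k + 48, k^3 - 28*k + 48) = k^3 - 28*k + 48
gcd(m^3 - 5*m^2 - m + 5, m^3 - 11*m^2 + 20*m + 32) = m + 1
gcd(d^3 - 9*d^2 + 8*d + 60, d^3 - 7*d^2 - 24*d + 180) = d - 6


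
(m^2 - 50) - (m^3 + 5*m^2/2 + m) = -m^3 - 3*m^2/2 - m - 50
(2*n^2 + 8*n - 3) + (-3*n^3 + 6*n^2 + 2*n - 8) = -3*n^3 + 8*n^2 + 10*n - 11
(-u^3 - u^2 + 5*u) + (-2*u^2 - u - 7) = -u^3 - 3*u^2 + 4*u - 7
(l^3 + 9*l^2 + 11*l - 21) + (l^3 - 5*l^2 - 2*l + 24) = 2*l^3 + 4*l^2 + 9*l + 3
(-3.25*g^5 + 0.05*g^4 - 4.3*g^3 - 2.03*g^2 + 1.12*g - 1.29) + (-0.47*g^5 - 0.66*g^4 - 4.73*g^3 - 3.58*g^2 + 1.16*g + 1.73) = -3.72*g^5 - 0.61*g^4 - 9.03*g^3 - 5.61*g^2 + 2.28*g + 0.44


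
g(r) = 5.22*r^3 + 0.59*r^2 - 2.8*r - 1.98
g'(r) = 15.66*r^2 + 1.18*r - 2.8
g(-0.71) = -1.56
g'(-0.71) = 4.26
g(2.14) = 45.89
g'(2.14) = 71.44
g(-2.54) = -76.60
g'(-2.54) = 95.23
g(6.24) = 1271.83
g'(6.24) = 614.33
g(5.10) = 691.52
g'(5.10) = 410.53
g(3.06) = 144.54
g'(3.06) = 147.44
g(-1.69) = -20.76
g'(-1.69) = 39.93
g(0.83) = -0.91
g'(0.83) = 8.97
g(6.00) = 1129.98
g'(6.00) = 568.04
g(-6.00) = -1091.46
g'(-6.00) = 553.88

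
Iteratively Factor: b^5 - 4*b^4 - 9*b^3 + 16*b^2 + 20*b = (b + 2)*(b^4 - 6*b^3 + 3*b^2 + 10*b) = b*(b + 2)*(b^3 - 6*b^2 + 3*b + 10) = b*(b - 5)*(b + 2)*(b^2 - b - 2) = b*(b - 5)*(b + 1)*(b + 2)*(b - 2)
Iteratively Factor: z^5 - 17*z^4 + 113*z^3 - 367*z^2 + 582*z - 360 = (z - 4)*(z^4 - 13*z^3 + 61*z^2 - 123*z + 90) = (z - 4)*(z - 3)*(z^3 - 10*z^2 + 31*z - 30) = (z - 4)*(z - 3)*(z - 2)*(z^2 - 8*z + 15) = (z - 4)*(z - 3)^2*(z - 2)*(z - 5)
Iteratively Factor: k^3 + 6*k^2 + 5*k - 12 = (k + 4)*(k^2 + 2*k - 3) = (k + 3)*(k + 4)*(k - 1)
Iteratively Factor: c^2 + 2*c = (c + 2)*(c)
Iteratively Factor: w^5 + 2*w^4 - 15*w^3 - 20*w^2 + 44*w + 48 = (w + 2)*(w^4 - 15*w^2 + 10*w + 24) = (w + 1)*(w + 2)*(w^3 - w^2 - 14*w + 24) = (w + 1)*(w + 2)*(w + 4)*(w^2 - 5*w + 6) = (w - 3)*(w + 1)*(w + 2)*(w + 4)*(w - 2)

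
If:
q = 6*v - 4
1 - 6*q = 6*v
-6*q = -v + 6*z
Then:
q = -3/7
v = 25/42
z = 19/36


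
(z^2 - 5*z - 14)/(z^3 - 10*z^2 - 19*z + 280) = (z + 2)/(z^2 - 3*z - 40)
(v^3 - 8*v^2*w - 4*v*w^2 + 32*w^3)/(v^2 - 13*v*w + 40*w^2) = (v^2 - 4*w^2)/(v - 5*w)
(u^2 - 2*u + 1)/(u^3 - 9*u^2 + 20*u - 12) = (u - 1)/(u^2 - 8*u + 12)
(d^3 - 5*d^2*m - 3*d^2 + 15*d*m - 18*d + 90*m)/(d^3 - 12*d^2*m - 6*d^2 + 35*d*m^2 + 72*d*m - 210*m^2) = (d + 3)/(d - 7*m)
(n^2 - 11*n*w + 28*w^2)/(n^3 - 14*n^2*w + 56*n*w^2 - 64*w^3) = (n - 7*w)/(n^2 - 10*n*w + 16*w^2)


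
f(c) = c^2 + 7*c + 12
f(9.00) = 156.00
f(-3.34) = -0.22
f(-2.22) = 1.39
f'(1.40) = 9.80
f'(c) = 2*c + 7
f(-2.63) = 0.51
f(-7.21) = 13.51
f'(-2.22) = 2.56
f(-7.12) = 12.85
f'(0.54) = 8.08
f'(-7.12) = -7.24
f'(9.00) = 25.00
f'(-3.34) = 0.32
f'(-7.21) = -7.42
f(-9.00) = 30.00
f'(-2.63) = 1.74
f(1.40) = 23.76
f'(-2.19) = 2.62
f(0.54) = 16.07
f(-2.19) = 1.47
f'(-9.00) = -11.00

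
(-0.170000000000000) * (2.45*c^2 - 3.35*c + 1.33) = -0.4165*c^2 + 0.5695*c - 0.2261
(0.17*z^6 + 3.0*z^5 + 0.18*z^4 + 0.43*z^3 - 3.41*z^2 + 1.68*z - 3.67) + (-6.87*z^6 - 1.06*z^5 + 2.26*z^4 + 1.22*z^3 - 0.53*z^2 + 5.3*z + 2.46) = -6.7*z^6 + 1.94*z^5 + 2.44*z^4 + 1.65*z^3 - 3.94*z^2 + 6.98*z - 1.21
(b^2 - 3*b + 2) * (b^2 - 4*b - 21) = b^4 - 7*b^3 - 7*b^2 + 55*b - 42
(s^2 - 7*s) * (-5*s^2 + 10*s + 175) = -5*s^4 + 45*s^3 + 105*s^2 - 1225*s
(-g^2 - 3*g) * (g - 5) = -g^3 + 2*g^2 + 15*g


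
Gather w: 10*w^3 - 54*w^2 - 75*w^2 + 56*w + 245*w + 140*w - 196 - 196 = 10*w^3 - 129*w^2 + 441*w - 392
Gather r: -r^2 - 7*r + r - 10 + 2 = -r^2 - 6*r - 8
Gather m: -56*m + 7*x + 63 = -56*m + 7*x + 63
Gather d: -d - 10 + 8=-d - 2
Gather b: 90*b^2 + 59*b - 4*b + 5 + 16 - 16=90*b^2 + 55*b + 5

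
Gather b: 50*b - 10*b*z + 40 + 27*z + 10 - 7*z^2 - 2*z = b*(50 - 10*z) - 7*z^2 + 25*z + 50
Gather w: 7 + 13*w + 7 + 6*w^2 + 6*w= 6*w^2 + 19*w + 14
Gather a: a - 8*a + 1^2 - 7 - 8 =-7*a - 14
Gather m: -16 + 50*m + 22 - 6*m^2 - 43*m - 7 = -6*m^2 + 7*m - 1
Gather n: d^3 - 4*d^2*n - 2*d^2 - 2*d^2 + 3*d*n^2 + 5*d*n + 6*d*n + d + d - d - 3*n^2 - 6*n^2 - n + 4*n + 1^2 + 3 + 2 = d^3 - 4*d^2 + d + n^2*(3*d - 9) + n*(-4*d^2 + 11*d + 3) + 6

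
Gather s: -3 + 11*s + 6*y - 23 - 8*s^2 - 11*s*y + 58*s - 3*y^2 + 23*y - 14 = -8*s^2 + s*(69 - 11*y) - 3*y^2 + 29*y - 40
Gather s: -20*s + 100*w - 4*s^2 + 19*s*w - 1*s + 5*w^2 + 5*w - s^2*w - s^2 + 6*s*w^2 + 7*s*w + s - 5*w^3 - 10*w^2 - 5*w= s^2*(-w - 5) + s*(6*w^2 + 26*w - 20) - 5*w^3 - 5*w^2 + 100*w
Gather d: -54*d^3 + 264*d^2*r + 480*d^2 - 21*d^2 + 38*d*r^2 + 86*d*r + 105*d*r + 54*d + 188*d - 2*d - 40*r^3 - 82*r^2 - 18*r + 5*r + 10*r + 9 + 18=-54*d^3 + d^2*(264*r + 459) + d*(38*r^2 + 191*r + 240) - 40*r^3 - 82*r^2 - 3*r + 27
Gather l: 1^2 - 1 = 0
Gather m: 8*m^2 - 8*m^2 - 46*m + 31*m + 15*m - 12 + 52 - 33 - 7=0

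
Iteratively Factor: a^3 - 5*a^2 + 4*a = (a - 1)*(a^2 - 4*a) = (a - 4)*(a - 1)*(a)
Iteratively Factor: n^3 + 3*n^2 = (n)*(n^2 + 3*n) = n*(n + 3)*(n)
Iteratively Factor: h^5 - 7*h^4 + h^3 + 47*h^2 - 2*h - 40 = (h - 4)*(h^4 - 3*h^3 - 11*h^2 + 3*h + 10) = (h - 4)*(h - 1)*(h^3 - 2*h^2 - 13*h - 10) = (h - 5)*(h - 4)*(h - 1)*(h^2 + 3*h + 2) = (h - 5)*(h - 4)*(h - 1)*(h + 2)*(h + 1)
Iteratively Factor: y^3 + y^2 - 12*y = (y + 4)*(y^2 - 3*y) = (y - 3)*(y + 4)*(y)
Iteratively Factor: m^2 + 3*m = (m)*(m + 3)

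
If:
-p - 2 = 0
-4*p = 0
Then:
No Solution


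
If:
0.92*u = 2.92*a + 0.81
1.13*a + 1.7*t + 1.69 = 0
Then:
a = 0.315068493150685*u - 0.277397260273973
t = -0.209427880741338*u - 0.809730056406124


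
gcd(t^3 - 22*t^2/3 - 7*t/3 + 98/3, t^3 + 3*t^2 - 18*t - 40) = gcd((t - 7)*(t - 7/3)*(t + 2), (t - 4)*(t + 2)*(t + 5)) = t + 2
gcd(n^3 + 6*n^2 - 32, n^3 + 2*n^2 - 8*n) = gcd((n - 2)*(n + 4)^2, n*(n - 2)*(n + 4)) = n^2 + 2*n - 8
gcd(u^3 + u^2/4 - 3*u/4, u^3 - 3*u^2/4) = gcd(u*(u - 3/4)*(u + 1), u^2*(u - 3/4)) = u^2 - 3*u/4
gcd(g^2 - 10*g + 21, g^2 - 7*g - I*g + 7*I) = g - 7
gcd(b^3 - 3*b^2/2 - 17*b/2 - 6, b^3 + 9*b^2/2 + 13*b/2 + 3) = b^2 + 5*b/2 + 3/2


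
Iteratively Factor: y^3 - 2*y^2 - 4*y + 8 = (y - 2)*(y^2 - 4) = (y - 2)^2*(y + 2)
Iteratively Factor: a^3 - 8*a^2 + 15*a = (a - 3)*(a^2 - 5*a) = a*(a - 3)*(a - 5)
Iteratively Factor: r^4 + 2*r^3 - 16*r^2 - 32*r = (r + 4)*(r^3 - 2*r^2 - 8*r) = (r - 4)*(r + 4)*(r^2 + 2*r) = (r - 4)*(r + 2)*(r + 4)*(r)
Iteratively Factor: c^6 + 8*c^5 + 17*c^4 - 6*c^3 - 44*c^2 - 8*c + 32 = (c + 2)*(c^5 + 6*c^4 + 5*c^3 - 16*c^2 - 12*c + 16) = (c + 2)^2*(c^4 + 4*c^3 - 3*c^2 - 10*c + 8) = (c + 2)^3*(c^3 + 2*c^2 - 7*c + 4) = (c - 1)*(c + 2)^3*(c^2 + 3*c - 4) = (c - 1)^2*(c + 2)^3*(c + 4)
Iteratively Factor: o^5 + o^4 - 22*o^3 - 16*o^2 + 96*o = (o + 4)*(o^4 - 3*o^3 - 10*o^2 + 24*o) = (o - 2)*(o + 4)*(o^3 - o^2 - 12*o) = (o - 4)*(o - 2)*(o + 4)*(o^2 + 3*o) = o*(o - 4)*(o - 2)*(o + 4)*(o + 3)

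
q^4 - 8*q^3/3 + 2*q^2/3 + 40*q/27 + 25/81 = (q - 5/3)^2*(q + 1/3)^2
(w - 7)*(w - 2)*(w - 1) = w^3 - 10*w^2 + 23*w - 14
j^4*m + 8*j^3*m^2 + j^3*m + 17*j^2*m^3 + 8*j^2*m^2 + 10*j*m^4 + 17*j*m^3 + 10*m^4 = (j + m)*(j + 2*m)*(j + 5*m)*(j*m + m)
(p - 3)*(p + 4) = p^2 + p - 12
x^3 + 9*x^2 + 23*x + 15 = (x + 1)*(x + 3)*(x + 5)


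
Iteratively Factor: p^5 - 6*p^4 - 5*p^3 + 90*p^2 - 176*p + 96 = (p - 1)*(p^4 - 5*p^3 - 10*p^2 + 80*p - 96) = (p - 3)*(p - 1)*(p^3 - 2*p^2 - 16*p + 32) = (p - 4)*(p - 3)*(p - 1)*(p^2 + 2*p - 8) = (p - 4)*(p - 3)*(p - 2)*(p - 1)*(p + 4)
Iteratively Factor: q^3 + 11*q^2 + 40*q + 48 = (q + 4)*(q^2 + 7*q + 12) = (q + 3)*(q + 4)*(q + 4)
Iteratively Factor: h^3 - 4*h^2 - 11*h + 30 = (h - 5)*(h^2 + h - 6) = (h - 5)*(h + 3)*(h - 2)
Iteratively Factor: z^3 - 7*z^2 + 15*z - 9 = (z - 1)*(z^2 - 6*z + 9) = (z - 3)*(z - 1)*(z - 3)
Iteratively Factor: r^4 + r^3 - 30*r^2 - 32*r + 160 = (r - 2)*(r^3 + 3*r^2 - 24*r - 80) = (r - 5)*(r - 2)*(r^2 + 8*r + 16) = (r - 5)*(r - 2)*(r + 4)*(r + 4)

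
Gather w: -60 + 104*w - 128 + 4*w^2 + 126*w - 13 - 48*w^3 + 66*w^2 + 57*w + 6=-48*w^3 + 70*w^2 + 287*w - 195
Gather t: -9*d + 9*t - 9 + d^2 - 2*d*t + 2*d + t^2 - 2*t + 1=d^2 - 7*d + t^2 + t*(7 - 2*d) - 8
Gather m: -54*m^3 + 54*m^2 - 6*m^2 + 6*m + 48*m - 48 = -54*m^3 + 48*m^2 + 54*m - 48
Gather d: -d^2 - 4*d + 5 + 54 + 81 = -d^2 - 4*d + 140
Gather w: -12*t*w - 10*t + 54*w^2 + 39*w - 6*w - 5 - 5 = -10*t + 54*w^2 + w*(33 - 12*t) - 10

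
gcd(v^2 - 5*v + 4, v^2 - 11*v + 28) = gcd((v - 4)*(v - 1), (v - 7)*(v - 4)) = v - 4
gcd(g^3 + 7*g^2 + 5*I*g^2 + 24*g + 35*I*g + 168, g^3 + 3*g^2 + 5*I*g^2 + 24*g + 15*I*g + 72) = g^2 + 5*I*g + 24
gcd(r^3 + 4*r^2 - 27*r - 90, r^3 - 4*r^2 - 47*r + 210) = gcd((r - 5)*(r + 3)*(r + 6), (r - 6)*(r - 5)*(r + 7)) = r - 5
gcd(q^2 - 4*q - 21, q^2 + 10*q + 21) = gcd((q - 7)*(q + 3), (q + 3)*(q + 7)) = q + 3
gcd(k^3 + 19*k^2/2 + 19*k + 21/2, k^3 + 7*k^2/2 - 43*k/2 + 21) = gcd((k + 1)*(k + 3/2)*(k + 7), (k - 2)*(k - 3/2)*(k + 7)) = k + 7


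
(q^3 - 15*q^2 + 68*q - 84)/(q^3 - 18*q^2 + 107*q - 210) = (q - 2)/(q - 5)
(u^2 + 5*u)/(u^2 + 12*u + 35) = u/(u + 7)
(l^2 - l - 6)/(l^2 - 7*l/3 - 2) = 3*(l + 2)/(3*l + 2)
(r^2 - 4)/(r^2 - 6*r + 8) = (r + 2)/(r - 4)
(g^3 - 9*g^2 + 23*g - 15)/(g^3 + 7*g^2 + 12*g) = (g^3 - 9*g^2 + 23*g - 15)/(g*(g^2 + 7*g + 12))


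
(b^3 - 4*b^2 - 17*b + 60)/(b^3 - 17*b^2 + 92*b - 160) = (b^2 + b - 12)/(b^2 - 12*b + 32)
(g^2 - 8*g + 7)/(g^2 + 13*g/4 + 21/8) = 8*(g^2 - 8*g + 7)/(8*g^2 + 26*g + 21)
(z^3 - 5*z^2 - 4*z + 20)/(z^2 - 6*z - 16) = (z^2 - 7*z + 10)/(z - 8)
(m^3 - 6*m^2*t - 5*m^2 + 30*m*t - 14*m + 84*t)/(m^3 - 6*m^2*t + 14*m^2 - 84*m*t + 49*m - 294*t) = (m^2 - 5*m - 14)/(m^2 + 14*m + 49)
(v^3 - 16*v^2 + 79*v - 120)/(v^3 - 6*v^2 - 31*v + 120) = (v - 5)/(v + 5)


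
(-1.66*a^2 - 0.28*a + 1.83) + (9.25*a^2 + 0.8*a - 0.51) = 7.59*a^2 + 0.52*a + 1.32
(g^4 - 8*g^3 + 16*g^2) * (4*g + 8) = 4*g^5 - 24*g^4 + 128*g^2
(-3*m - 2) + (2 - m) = -4*m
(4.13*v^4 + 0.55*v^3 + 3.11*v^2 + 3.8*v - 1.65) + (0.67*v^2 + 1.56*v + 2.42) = 4.13*v^4 + 0.55*v^3 + 3.78*v^2 + 5.36*v + 0.77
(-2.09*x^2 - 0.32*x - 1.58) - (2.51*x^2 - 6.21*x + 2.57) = -4.6*x^2 + 5.89*x - 4.15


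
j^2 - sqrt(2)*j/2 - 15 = (j - 3*sqrt(2))*(j + 5*sqrt(2)/2)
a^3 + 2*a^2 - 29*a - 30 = (a - 5)*(a + 1)*(a + 6)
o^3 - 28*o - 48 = (o - 6)*(o + 2)*(o + 4)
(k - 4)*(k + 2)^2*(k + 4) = k^4 + 4*k^3 - 12*k^2 - 64*k - 64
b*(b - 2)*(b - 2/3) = b^3 - 8*b^2/3 + 4*b/3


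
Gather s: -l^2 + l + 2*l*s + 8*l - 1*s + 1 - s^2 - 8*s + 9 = -l^2 + 9*l - s^2 + s*(2*l - 9) + 10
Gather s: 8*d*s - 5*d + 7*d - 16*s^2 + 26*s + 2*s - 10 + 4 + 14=2*d - 16*s^2 + s*(8*d + 28) + 8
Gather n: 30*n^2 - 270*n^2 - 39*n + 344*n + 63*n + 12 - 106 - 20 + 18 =-240*n^2 + 368*n - 96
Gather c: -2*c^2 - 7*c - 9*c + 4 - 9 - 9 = -2*c^2 - 16*c - 14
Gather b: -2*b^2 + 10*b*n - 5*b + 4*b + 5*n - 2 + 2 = -2*b^2 + b*(10*n - 1) + 5*n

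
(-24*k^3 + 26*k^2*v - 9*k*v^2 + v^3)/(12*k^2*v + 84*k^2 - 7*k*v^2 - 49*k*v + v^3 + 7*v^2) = (-2*k + v)/(v + 7)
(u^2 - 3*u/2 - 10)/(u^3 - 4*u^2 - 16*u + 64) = (u + 5/2)/(u^2 - 16)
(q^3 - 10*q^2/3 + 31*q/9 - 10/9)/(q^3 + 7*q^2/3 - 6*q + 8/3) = (q - 5/3)/(q + 4)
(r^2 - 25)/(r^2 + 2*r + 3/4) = 4*(r^2 - 25)/(4*r^2 + 8*r + 3)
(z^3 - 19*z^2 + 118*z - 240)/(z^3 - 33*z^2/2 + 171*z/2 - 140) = 2*(z - 6)/(2*z - 7)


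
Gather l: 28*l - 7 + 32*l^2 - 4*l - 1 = 32*l^2 + 24*l - 8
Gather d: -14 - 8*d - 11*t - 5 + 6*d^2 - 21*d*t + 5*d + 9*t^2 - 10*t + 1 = 6*d^2 + d*(-21*t - 3) + 9*t^2 - 21*t - 18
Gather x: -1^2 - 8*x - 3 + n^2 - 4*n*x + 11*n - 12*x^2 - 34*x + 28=n^2 + 11*n - 12*x^2 + x*(-4*n - 42) + 24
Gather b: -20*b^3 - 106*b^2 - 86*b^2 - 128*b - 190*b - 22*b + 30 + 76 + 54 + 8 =-20*b^3 - 192*b^2 - 340*b + 168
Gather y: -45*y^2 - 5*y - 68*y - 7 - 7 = -45*y^2 - 73*y - 14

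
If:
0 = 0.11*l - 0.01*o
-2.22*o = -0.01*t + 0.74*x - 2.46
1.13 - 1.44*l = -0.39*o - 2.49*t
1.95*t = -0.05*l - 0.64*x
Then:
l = 0.05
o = 0.58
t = -0.51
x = 1.56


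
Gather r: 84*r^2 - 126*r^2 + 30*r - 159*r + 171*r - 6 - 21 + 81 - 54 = -42*r^2 + 42*r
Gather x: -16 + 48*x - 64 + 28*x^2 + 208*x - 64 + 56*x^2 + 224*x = 84*x^2 + 480*x - 144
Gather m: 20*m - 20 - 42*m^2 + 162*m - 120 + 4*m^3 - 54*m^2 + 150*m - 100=4*m^3 - 96*m^2 + 332*m - 240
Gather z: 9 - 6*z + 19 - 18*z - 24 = 4 - 24*z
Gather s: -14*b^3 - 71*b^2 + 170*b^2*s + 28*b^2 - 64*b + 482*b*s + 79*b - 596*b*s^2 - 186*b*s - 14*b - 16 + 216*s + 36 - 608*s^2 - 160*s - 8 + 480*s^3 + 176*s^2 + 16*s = -14*b^3 - 43*b^2 + b + 480*s^3 + s^2*(-596*b - 432) + s*(170*b^2 + 296*b + 72) + 12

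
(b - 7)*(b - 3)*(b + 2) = b^3 - 8*b^2 + b + 42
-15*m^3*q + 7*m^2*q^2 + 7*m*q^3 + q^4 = q*(-m + q)*(3*m + q)*(5*m + q)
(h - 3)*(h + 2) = h^2 - h - 6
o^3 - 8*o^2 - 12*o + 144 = (o - 6)^2*(o + 4)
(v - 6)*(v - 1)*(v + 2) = v^3 - 5*v^2 - 8*v + 12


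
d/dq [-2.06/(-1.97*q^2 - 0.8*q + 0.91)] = (-8.1164*q - 1.648)/(1.97*q^2 + 0.8*q - 0.91)^2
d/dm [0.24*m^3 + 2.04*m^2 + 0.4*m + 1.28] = 0.72*m^2 + 4.08*m + 0.4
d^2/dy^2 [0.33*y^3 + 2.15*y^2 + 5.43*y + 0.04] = 1.98*y + 4.3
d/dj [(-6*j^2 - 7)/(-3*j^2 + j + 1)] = (-6*j^2 - 54*j + 7)/(9*j^4 - 6*j^3 - 5*j^2 + 2*j + 1)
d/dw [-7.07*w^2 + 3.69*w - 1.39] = 3.69 - 14.14*w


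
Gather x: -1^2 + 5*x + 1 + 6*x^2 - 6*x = 6*x^2 - x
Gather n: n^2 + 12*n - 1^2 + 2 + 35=n^2 + 12*n + 36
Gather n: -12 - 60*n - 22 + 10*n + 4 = -50*n - 30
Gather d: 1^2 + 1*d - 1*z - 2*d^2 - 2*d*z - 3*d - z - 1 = -2*d^2 + d*(-2*z - 2) - 2*z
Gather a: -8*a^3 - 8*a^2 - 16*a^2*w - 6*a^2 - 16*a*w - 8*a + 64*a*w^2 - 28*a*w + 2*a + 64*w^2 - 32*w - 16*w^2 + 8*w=-8*a^3 + a^2*(-16*w - 14) + a*(64*w^2 - 44*w - 6) + 48*w^2 - 24*w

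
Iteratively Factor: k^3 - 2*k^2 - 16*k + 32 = (k - 2)*(k^2 - 16) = (k - 2)*(k + 4)*(k - 4)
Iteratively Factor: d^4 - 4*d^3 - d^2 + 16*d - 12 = (d + 2)*(d^3 - 6*d^2 + 11*d - 6) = (d - 3)*(d + 2)*(d^2 - 3*d + 2) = (d - 3)*(d - 1)*(d + 2)*(d - 2)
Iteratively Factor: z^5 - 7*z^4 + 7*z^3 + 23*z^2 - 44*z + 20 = (z - 2)*(z^4 - 5*z^3 - 3*z^2 + 17*z - 10) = (z - 5)*(z - 2)*(z^3 - 3*z + 2) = (z - 5)*(z - 2)*(z + 2)*(z^2 - 2*z + 1) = (z - 5)*(z - 2)*(z - 1)*(z + 2)*(z - 1)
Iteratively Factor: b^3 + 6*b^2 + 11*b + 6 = (b + 3)*(b^2 + 3*b + 2) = (b + 2)*(b + 3)*(b + 1)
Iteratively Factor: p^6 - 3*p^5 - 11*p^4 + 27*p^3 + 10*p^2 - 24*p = (p - 2)*(p^5 - p^4 - 13*p^3 + p^2 + 12*p) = (p - 2)*(p + 3)*(p^4 - 4*p^3 - p^2 + 4*p) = (p - 4)*(p - 2)*(p + 3)*(p^3 - p) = (p - 4)*(p - 2)*(p - 1)*(p + 3)*(p^2 + p) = p*(p - 4)*(p - 2)*(p - 1)*(p + 3)*(p + 1)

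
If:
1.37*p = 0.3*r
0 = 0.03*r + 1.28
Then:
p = -9.34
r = -42.67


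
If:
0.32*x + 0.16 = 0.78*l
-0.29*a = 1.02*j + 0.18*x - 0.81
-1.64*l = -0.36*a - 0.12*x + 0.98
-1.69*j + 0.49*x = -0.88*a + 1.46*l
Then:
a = 1.41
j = 0.65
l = -0.40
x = -1.46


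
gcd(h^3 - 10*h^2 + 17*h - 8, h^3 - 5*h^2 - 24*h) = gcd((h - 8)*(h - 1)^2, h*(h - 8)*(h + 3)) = h - 8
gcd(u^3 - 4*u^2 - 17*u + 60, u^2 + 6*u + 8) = u + 4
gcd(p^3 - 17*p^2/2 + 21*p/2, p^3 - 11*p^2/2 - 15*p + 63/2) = p^2 - 17*p/2 + 21/2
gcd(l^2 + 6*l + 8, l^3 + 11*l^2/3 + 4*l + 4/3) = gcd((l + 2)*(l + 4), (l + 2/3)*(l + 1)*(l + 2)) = l + 2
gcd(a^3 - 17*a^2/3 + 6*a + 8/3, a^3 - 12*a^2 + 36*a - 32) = a - 2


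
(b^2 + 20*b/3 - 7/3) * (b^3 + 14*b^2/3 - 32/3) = b^5 + 34*b^4/3 + 259*b^3/9 - 194*b^2/9 - 640*b/9 + 224/9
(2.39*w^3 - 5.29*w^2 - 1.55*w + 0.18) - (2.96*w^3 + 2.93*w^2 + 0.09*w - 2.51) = -0.57*w^3 - 8.22*w^2 - 1.64*w + 2.69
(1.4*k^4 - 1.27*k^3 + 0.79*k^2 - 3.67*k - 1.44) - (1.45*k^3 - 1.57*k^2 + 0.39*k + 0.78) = 1.4*k^4 - 2.72*k^3 + 2.36*k^2 - 4.06*k - 2.22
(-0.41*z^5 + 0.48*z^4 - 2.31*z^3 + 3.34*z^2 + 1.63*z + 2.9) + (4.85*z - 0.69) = -0.41*z^5 + 0.48*z^4 - 2.31*z^3 + 3.34*z^2 + 6.48*z + 2.21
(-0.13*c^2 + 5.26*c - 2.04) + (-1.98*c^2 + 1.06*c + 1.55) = -2.11*c^2 + 6.32*c - 0.49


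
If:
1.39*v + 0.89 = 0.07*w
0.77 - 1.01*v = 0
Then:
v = 0.76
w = 27.85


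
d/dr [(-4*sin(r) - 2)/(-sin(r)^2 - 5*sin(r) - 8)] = 2*(-2*sin(r) + cos(2*r) + 10)*cos(r)/(sin(r)^2 + 5*sin(r) + 8)^2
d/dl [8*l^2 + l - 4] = 16*l + 1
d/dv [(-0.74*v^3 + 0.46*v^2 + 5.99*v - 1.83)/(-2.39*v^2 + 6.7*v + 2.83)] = (1.7686*v^4 - 9.916*v^3 + 11.1155*v^2 - 6.1438*v + 29.2127)/(5.7121*v^4 - 32.026*v^3 + 31.3626*v^2 + 37.922*v + 8.0089)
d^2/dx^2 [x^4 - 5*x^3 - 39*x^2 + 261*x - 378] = 12*x^2 - 30*x - 78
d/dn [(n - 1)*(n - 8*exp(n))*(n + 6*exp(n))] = -2*n^2*exp(n) + 3*n^2 - 96*n*exp(2*n) - 2*n*exp(n) - 2*n + 48*exp(2*n) + 2*exp(n)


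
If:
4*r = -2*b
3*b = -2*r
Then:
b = 0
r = 0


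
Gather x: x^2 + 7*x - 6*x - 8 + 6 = x^2 + x - 2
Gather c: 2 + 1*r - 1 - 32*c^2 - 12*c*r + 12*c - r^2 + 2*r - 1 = -32*c^2 + c*(12 - 12*r) - r^2 + 3*r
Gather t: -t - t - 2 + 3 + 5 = 6 - 2*t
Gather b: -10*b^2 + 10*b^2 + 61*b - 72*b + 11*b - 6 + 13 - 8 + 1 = 0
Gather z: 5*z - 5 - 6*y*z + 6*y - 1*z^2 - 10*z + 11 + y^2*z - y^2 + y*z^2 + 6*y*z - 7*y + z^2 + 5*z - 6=y^2*z - y^2 + y*z^2 - y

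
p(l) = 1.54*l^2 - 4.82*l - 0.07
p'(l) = 3.08*l - 4.82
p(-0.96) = 5.98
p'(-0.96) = -7.78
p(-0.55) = 3.05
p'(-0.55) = -6.51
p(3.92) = 4.70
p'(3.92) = 7.25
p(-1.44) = 10.06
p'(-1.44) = -9.26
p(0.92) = -3.20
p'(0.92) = -1.99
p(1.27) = -3.71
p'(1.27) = -0.91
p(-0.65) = 3.71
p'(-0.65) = -6.82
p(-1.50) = 10.62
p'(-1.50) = -9.44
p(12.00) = 163.85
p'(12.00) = 32.14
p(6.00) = 26.45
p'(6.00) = 13.66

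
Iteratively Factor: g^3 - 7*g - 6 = (g - 3)*(g^2 + 3*g + 2) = (g - 3)*(g + 2)*(g + 1)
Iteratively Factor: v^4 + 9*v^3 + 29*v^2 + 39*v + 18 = (v + 3)*(v^3 + 6*v^2 + 11*v + 6) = (v + 3)^2*(v^2 + 3*v + 2) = (v + 1)*(v + 3)^2*(v + 2)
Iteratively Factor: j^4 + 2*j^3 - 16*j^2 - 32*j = (j - 4)*(j^3 + 6*j^2 + 8*j) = (j - 4)*(j + 2)*(j^2 + 4*j) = j*(j - 4)*(j + 2)*(j + 4)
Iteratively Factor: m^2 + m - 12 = (m - 3)*(m + 4)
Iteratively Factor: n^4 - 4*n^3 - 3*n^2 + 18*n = (n - 3)*(n^3 - n^2 - 6*n) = (n - 3)^2*(n^2 + 2*n) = n*(n - 3)^2*(n + 2)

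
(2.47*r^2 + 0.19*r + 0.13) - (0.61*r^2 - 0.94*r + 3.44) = 1.86*r^2 + 1.13*r - 3.31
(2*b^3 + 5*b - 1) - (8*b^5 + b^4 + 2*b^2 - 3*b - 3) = -8*b^5 - b^4 + 2*b^3 - 2*b^2 + 8*b + 2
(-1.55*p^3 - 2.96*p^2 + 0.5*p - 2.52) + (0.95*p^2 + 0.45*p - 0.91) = -1.55*p^3 - 2.01*p^2 + 0.95*p - 3.43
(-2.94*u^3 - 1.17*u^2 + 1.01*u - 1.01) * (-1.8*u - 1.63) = 5.292*u^4 + 6.8982*u^3 + 0.0890999999999997*u^2 + 0.1717*u + 1.6463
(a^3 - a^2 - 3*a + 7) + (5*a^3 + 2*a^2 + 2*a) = 6*a^3 + a^2 - a + 7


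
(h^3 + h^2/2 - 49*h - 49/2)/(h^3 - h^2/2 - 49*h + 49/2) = (2*h + 1)/(2*h - 1)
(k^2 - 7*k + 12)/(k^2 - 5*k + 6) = (k - 4)/(k - 2)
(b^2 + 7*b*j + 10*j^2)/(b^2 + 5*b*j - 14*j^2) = (b^2 + 7*b*j + 10*j^2)/(b^2 + 5*b*j - 14*j^2)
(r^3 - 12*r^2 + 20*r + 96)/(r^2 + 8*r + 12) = (r^2 - 14*r + 48)/(r + 6)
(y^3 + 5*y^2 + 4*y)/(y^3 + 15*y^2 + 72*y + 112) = y*(y + 1)/(y^2 + 11*y + 28)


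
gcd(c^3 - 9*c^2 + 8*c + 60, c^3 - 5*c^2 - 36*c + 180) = c^2 - 11*c + 30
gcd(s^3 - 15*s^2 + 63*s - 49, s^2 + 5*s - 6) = s - 1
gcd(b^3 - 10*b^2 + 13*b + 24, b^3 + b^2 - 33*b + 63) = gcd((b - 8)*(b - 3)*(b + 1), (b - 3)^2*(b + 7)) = b - 3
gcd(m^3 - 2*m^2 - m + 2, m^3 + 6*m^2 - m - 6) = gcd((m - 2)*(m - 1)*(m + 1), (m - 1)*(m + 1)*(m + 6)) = m^2 - 1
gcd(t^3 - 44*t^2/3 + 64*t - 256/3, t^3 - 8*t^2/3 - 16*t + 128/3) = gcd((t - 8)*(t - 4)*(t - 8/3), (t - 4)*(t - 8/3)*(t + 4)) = t^2 - 20*t/3 + 32/3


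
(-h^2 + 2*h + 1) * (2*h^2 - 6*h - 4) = -2*h^4 + 10*h^3 - 6*h^2 - 14*h - 4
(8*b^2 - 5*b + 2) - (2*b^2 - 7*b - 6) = 6*b^2 + 2*b + 8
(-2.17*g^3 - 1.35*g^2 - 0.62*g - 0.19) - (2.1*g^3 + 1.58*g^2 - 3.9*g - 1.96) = -4.27*g^3 - 2.93*g^2 + 3.28*g + 1.77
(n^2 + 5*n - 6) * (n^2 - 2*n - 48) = n^4 + 3*n^3 - 64*n^2 - 228*n + 288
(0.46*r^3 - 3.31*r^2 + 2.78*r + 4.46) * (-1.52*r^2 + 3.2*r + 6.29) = -0.6992*r^5 + 6.5032*r^4 - 11.9242*r^3 - 18.7031*r^2 + 31.7582*r + 28.0534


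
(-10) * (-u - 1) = 10*u + 10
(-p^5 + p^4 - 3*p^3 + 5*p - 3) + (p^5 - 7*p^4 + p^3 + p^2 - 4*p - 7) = -6*p^4 - 2*p^3 + p^2 + p - 10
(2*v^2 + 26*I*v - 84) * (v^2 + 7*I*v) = 2*v^4 + 40*I*v^3 - 266*v^2 - 588*I*v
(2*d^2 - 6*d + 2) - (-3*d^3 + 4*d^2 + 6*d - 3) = 3*d^3 - 2*d^2 - 12*d + 5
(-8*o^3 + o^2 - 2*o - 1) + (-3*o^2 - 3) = -8*o^3 - 2*o^2 - 2*o - 4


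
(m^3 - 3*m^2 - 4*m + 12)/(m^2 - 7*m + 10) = (m^2 - m - 6)/(m - 5)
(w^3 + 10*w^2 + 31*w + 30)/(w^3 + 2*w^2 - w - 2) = (w^2 + 8*w + 15)/(w^2 - 1)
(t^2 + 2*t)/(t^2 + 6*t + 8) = t/(t + 4)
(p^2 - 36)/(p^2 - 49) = (p^2 - 36)/(p^2 - 49)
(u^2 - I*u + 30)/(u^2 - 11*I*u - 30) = (u + 5*I)/(u - 5*I)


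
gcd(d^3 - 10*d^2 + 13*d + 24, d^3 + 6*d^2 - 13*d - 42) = d - 3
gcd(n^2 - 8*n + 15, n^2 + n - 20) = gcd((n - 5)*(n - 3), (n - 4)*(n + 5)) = 1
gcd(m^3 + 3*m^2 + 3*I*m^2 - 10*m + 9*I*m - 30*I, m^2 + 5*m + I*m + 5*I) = m + 5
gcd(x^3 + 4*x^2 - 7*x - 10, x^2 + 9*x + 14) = 1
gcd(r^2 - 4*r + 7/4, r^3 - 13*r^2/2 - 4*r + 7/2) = r - 1/2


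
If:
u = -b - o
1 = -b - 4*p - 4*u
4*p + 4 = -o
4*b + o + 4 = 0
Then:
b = -1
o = 0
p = -1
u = 1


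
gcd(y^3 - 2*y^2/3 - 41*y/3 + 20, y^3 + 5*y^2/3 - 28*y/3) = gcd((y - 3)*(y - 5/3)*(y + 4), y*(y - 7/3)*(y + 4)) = y + 4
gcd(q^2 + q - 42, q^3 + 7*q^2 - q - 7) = q + 7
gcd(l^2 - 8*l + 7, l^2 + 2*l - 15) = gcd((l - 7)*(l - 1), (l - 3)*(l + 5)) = 1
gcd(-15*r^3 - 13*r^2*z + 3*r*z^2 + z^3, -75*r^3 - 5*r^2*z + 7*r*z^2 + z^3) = -15*r^2 + 2*r*z + z^2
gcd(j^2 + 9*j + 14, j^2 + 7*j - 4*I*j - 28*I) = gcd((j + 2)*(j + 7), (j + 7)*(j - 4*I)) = j + 7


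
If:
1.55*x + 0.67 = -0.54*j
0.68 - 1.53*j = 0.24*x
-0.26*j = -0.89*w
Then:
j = 0.54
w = 0.16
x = -0.62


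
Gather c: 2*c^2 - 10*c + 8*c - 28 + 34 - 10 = 2*c^2 - 2*c - 4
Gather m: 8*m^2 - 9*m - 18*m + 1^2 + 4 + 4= 8*m^2 - 27*m + 9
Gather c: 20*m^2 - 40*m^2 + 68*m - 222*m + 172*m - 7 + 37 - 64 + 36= -20*m^2 + 18*m + 2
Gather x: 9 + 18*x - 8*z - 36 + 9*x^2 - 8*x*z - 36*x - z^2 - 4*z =9*x^2 + x*(-8*z - 18) - z^2 - 12*z - 27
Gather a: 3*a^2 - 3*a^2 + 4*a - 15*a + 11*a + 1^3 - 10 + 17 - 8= 0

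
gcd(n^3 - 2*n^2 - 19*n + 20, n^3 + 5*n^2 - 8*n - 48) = n + 4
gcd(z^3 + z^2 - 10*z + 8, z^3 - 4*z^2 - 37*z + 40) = z - 1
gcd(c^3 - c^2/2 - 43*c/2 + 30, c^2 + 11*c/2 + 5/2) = c + 5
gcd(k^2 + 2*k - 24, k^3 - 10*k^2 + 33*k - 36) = k - 4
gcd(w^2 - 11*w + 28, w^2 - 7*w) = w - 7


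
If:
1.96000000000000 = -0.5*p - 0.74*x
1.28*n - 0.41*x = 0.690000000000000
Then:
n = 0.3203125*x + 0.5390625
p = -1.48*x - 3.92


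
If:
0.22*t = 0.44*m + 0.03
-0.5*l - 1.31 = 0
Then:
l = -2.62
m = 0.5*t - 0.0681818181818182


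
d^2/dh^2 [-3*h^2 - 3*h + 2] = -6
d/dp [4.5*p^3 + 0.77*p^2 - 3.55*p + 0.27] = 13.5*p^2 + 1.54*p - 3.55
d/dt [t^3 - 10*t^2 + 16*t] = 3*t^2 - 20*t + 16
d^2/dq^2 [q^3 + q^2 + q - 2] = 6*q + 2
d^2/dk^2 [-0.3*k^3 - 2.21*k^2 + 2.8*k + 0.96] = -1.8*k - 4.42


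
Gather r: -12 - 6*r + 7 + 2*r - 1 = -4*r - 6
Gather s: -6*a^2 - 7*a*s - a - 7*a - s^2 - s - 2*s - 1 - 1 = -6*a^2 - 8*a - s^2 + s*(-7*a - 3) - 2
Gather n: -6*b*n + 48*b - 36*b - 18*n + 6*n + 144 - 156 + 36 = 12*b + n*(-6*b - 12) + 24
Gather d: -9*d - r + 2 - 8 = -9*d - r - 6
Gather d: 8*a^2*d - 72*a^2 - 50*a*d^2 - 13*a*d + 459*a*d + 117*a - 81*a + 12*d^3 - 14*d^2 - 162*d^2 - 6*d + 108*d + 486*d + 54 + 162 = -72*a^2 + 36*a + 12*d^3 + d^2*(-50*a - 176) + d*(8*a^2 + 446*a + 588) + 216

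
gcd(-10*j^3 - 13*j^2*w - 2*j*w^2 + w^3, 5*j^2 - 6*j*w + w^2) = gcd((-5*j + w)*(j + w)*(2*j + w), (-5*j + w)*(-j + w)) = -5*j + w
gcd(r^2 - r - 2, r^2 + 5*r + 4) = r + 1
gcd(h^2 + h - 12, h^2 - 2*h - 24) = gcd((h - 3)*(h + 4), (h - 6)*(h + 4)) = h + 4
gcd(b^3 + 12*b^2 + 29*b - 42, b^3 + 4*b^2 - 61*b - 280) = b + 7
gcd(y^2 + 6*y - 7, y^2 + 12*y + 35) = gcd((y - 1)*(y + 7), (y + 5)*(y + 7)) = y + 7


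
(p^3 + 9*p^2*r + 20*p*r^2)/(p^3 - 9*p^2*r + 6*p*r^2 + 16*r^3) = p*(p^2 + 9*p*r + 20*r^2)/(p^3 - 9*p^2*r + 6*p*r^2 + 16*r^3)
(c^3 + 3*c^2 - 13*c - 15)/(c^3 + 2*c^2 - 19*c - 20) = (c - 3)/(c - 4)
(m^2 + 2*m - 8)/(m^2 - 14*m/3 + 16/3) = 3*(m + 4)/(3*m - 8)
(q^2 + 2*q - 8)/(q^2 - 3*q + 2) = (q + 4)/(q - 1)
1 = 1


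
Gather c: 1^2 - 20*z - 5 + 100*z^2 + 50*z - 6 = 100*z^2 + 30*z - 10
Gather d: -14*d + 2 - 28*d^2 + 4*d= -28*d^2 - 10*d + 2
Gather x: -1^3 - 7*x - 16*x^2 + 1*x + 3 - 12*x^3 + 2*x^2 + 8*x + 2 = -12*x^3 - 14*x^2 + 2*x + 4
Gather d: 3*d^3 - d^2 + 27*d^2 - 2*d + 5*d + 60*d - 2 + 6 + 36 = 3*d^3 + 26*d^2 + 63*d + 40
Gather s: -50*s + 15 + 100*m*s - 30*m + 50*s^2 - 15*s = -30*m + 50*s^2 + s*(100*m - 65) + 15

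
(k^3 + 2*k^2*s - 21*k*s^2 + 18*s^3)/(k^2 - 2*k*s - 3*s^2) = (k^2 + 5*k*s - 6*s^2)/(k + s)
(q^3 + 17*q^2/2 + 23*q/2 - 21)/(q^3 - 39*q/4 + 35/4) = 2*(q + 6)/(2*q - 5)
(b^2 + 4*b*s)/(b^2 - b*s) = (b + 4*s)/(b - s)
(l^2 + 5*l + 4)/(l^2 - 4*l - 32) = (l + 1)/(l - 8)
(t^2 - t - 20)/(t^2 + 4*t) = (t - 5)/t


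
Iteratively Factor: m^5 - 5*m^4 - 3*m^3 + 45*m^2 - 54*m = (m + 3)*(m^4 - 8*m^3 + 21*m^2 - 18*m) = (m - 2)*(m + 3)*(m^3 - 6*m^2 + 9*m) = (m - 3)*(m - 2)*(m + 3)*(m^2 - 3*m) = (m - 3)^2*(m - 2)*(m + 3)*(m)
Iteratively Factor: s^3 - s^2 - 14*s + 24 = (s - 2)*(s^2 + s - 12) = (s - 2)*(s + 4)*(s - 3)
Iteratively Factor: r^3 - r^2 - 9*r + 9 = (r - 3)*(r^2 + 2*r - 3) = (r - 3)*(r - 1)*(r + 3)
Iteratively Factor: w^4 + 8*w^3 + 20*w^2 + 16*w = (w + 4)*(w^3 + 4*w^2 + 4*w) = (w + 2)*(w + 4)*(w^2 + 2*w) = (w + 2)^2*(w + 4)*(w)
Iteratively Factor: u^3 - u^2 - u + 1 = (u - 1)*(u^2 - 1) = (u - 1)*(u + 1)*(u - 1)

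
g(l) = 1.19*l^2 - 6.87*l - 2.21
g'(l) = 2.38*l - 6.87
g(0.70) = -6.44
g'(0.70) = -5.20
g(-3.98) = 43.98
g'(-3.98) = -16.34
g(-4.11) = 46.13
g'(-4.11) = -16.65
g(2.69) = -12.08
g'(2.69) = -0.47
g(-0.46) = 1.20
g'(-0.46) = -7.96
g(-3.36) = 34.31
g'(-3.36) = -14.87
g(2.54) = -11.98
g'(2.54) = -0.82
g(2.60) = -12.03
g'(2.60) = -0.68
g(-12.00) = 251.59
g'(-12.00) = -35.43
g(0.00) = -2.21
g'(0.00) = -6.87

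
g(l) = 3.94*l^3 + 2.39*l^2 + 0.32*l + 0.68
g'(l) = 11.82*l^2 + 4.78*l + 0.32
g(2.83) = 110.03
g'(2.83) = 108.51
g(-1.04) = -1.50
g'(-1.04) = 8.13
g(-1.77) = -14.25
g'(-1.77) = 28.89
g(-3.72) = -170.26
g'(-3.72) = 146.11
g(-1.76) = -13.96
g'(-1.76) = 28.52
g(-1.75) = -13.68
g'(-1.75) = 28.15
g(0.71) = 3.52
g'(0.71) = 9.67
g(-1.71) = -12.58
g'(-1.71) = 26.71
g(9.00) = 3069.41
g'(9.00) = 1000.76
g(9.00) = 3069.41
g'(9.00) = 1000.76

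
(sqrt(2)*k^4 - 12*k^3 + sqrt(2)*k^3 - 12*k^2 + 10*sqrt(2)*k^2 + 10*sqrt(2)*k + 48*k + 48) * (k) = sqrt(2)*k^5 - 12*k^4 + sqrt(2)*k^4 - 12*k^3 + 10*sqrt(2)*k^3 + 10*sqrt(2)*k^2 + 48*k^2 + 48*k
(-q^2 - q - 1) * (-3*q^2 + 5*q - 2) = 3*q^4 - 2*q^3 - 3*q + 2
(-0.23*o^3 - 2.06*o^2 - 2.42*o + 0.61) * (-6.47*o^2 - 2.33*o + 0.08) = 1.4881*o^5 + 13.8641*o^4 + 20.4388*o^3 + 1.5271*o^2 - 1.6149*o + 0.0488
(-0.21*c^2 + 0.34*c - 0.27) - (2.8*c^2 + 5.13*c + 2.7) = -3.01*c^2 - 4.79*c - 2.97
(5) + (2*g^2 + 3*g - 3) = 2*g^2 + 3*g + 2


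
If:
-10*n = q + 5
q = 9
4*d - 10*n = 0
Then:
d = -7/2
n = -7/5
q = 9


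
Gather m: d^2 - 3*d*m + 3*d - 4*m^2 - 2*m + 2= d^2 + 3*d - 4*m^2 + m*(-3*d - 2) + 2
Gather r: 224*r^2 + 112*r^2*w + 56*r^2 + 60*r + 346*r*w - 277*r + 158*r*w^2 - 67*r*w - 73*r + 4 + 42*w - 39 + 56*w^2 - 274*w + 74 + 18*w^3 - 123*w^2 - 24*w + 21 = r^2*(112*w + 280) + r*(158*w^2 + 279*w - 290) + 18*w^3 - 67*w^2 - 256*w + 60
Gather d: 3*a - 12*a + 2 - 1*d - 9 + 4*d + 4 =-9*a + 3*d - 3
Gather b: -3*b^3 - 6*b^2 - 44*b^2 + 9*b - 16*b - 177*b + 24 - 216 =-3*b^3 - 50*b^2 - 184*b - 192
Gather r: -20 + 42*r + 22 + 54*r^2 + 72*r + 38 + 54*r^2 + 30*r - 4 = 108*r^2 + 144*r + 36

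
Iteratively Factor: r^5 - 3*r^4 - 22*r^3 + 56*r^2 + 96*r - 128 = (r + 4)*(r^4 - 7*r^3 + 6*r^2 + 32*r - 32) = (r - 4)*(r + 4)*(r^3 - 3*r^2 - 6*r + 8) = (r - 4)*(r - 1)*(r + 4)*(r^2 - 2*r - 8) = (r - 4)^2*(r - 1)*(r + 4)*(r + 2)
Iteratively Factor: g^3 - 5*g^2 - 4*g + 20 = (g - 5)*(g^2 - 4) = (g - 5)*(g - 2)*(g + 2)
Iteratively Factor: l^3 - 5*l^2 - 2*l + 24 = (l - 3)*(l^2 - 2*l - 8) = (l - 4)*(l - 3)*(l + 2)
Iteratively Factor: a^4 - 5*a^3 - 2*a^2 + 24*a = (a - 4)*(a^3 - a^2 - 6*a) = (a - 4)*(a + 2)*(a^2 - 3*a) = a*(a - 4)*(a + 2)*(a - 3)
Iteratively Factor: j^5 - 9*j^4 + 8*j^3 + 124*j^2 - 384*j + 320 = (j - 2)*(j^4 - 7*j^3 - 6*j^2 + 112*j - 160) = (j - 5)*(j - 2)*(j^3 - 2*j^2 - 16*j + 32) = (j - 5)*(j - 2)^2*(j^2 - 16) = (j - 5)*(j - 4)*(j - 2)^2*(j + 4)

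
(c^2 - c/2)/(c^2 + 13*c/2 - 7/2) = c/(c + 7)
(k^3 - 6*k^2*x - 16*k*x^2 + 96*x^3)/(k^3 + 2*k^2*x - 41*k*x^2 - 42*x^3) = (k^2 - 16*x^2)/(k^2 + 8*k*x + 7*x^2)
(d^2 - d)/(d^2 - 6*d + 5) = d/(d - 5)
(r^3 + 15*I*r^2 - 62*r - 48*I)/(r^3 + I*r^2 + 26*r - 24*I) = (r^2 + 9*I*r - 8)/(r^2 - 5*I*r - 4)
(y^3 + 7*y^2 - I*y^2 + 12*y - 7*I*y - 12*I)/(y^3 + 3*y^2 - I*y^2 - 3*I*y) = (y + 4)/y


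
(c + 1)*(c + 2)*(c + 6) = c^3 + 9*c^2 + 20*c + 12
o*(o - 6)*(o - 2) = o^3 - 8*o^2 + 12*o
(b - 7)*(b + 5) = b^2 - 2*b - 35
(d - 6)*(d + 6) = d^2 - 36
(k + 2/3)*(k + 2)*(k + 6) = k^3 + 26*k^2/3 + 52*k/3 + 8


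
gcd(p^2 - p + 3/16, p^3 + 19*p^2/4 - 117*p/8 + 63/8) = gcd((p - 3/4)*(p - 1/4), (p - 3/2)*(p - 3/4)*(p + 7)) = p - 3/4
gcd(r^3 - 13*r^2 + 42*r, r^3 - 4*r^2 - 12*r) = r^2 - 6*r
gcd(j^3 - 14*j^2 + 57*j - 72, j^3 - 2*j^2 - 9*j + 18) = j - 3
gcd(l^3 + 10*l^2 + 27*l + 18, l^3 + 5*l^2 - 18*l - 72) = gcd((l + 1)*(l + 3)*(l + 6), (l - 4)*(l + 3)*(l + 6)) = l^2 + 9*l + 18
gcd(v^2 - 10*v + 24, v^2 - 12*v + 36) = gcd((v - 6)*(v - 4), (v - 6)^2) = v - 6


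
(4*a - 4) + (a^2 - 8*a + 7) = a^2 - 4*a + 3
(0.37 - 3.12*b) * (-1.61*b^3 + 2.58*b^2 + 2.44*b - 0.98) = 5.0232*b^4 - 8.6453*b^3 - 6.6582*b^2 + 3.9604*b - 0.3626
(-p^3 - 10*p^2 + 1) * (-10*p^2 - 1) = 10*p^5 + 100*p^4 + p^3 - 1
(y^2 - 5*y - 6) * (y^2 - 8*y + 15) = y^4 - 13*y^3 + 49*y^2 - 27*y - 90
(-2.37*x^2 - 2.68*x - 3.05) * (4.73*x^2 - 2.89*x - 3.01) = -11.2101*x^4 - 5.8271*x^3 + 0.4524*x^2 + 16.8813*x + 9.1805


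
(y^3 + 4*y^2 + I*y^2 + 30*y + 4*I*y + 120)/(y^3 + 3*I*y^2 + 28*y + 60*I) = (y + 4)/(y + 2*I)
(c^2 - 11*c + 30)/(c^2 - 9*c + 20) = (c - 6)/(c - 4)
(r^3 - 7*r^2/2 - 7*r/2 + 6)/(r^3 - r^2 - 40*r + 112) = (2*r^2 + r - 3)/(2*(r^2 + 3*r - 28))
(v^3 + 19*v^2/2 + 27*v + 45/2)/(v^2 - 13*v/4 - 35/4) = 2*(2*v^3 + 19*v^2 + 54*v + 45)/(4*v^2 - 13*v - 35)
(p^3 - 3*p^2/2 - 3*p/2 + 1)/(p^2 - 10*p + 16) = (2*p^2 + p - 1)/(2*(p - 8))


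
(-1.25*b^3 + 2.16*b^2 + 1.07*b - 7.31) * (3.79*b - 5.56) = -4.7375*b^4 + 15.1364*b^3 - 7.9543*b^2 - 33.6541*b + 40.6436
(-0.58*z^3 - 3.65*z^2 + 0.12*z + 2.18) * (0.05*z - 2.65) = -0.029*z^4 + 1.3545*z^3 + 9.6785*z^2 - 0.209*z - 5.777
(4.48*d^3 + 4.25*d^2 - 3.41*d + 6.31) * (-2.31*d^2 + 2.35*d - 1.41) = -10.3488*d^5 + 0.710500000000001*d^4 + 11.5478*d^3 - 28.5821*d^2 + 19.6366*d - 8.8971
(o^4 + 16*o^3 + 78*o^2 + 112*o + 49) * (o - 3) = o^5 + 13*o^4 + 30*o^3 - 122*o^2 - 287*o - 147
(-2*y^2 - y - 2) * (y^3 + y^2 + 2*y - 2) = -2*y^5 - 3*y^4 - 7*y^3 - 2*y + 4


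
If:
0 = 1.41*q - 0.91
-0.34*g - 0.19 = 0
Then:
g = -0.56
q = 0.65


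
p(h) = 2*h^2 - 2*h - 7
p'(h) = 4*h - 2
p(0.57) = -7.49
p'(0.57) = 0.28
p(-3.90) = 31.22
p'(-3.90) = -17.60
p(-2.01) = 5.10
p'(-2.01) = -10.04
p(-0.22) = -6.46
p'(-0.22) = -2.88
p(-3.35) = 22.14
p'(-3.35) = -15.40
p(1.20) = -6.52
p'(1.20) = 2.80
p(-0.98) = -3.12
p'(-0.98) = -5.92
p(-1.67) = 1.92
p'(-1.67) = -8.68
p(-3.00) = 17.00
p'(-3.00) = -14.00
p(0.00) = -7.00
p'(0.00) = -2.00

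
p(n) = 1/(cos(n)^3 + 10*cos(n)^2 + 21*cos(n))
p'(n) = (3*sin(n)*cos(n)^2 + 20*sin(n)*cos(n) + 21*sin(n))/(cos(n)^3 + 10*cos(n)^2 + 21*cos(n))^2 = (3*sin(n) + 21*sin(n)/cos(n)^2 + 20*tan(n))/((cos(n) + 3)^2*(cos(n) + 7)^2)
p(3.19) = -0.08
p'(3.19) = -0.00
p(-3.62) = -0.09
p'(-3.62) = 0.02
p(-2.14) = -0.12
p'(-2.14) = -0.13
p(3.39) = -0.08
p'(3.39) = -0.01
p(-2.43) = -0.09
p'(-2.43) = -0.04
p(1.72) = -0.34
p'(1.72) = 2.12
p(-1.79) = -0.24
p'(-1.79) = -0.97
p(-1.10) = 0.09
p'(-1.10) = -0.20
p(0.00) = 0.03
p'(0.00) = 0.00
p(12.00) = 0.04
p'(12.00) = -0.03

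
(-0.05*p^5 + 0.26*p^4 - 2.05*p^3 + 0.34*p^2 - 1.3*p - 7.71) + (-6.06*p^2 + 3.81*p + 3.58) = -0.05*p^5 + 0.26*p^4 - 2.05*p^3 - 5.72*p^2 + 2.51*p - 4.13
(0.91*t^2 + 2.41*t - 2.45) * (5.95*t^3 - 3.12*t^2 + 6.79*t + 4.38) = 5.4145*t^5 + 11.5003*t^4 - 15.9178*t^3 + 27.9937*t^2 - 6.0797*t - 10.731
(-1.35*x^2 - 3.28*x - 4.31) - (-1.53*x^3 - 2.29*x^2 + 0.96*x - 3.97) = 1.53*x^3 + 0.94*x^2 - 4.24*x - 0.339999999999999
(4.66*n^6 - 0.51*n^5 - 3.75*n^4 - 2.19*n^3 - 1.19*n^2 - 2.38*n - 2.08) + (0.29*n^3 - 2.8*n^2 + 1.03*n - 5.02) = 4.66*n^6 - 0.51*n^5 - 3.75*n^4 - 1.9*n^3 - 3.99*n^2 - 1.35*n - 7.1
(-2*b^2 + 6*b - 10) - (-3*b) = -2*b^2 + 9*b - 10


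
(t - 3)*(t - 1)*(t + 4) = t^3 - 13*t + 12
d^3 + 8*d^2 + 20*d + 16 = (d + 2)^2*(d + 4)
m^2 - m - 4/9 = (m - 4/3)*(m + 1/3)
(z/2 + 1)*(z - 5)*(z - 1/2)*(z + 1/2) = z^4/2 - 3*z^3/2 - 41*z^2/8 + 3*z/8 + 5/4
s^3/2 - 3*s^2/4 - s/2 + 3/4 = (s/2 + 1/2)*(s - 3/2)*(s - 1)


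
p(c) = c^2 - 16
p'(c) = 2*c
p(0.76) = -15.42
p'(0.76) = 1.52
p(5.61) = 15.47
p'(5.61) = 11.22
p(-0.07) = -16.00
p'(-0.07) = -0.14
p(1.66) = -13.24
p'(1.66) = 3.32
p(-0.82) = -15.33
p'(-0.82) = -1.64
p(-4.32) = 2.66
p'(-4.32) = -8.64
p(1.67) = -13.21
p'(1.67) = 3.34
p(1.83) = -12.65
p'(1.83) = 3.66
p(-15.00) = 209.00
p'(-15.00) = -30.00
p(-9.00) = 65.00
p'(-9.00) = -18.00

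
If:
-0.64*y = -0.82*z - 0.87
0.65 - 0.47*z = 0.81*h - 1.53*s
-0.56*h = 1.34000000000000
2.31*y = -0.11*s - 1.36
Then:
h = -2.39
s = -2.13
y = -0.49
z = -1.44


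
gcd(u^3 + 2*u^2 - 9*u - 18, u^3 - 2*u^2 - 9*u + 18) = u^2 - 9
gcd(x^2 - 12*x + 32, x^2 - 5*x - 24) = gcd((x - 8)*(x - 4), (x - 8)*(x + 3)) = x - 8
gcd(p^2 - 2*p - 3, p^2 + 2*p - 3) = 1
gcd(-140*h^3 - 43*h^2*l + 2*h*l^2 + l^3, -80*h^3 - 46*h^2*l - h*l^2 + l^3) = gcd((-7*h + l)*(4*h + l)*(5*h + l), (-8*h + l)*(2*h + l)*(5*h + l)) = 5*h + l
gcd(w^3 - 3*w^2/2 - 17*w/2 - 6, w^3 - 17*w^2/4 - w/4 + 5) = w^2 - 3*w - 4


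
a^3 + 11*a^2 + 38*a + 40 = (a + 2)*(a + 4)*(a + 5)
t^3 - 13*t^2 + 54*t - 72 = (t - 6)*(t - 4)*(t - 3)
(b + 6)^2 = b^2 + 12*b + 36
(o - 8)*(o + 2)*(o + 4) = o^3 - 2*o^2 - 40*o - 64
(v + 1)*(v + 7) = v^2 + 8*v + 7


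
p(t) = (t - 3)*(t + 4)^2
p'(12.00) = 544.00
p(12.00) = 2304.00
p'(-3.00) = -11.00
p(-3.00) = -6.00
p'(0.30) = -4.73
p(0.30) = -49.92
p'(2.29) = 30.63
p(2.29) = -28.09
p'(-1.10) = -15.37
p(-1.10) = -34.48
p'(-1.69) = -16.33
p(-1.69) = -25.03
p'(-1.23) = -15.76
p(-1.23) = -32.46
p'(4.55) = 99.61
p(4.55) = 113.31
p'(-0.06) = -8.59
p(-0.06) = -47.50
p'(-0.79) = -14.03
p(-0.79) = -39.05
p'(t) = (t - 3)*(2*t + 8) + (t + 4)^2 = (t + 4)*(3*t - 2)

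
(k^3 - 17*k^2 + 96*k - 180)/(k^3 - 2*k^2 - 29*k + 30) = (k^2 - 11*k + 30)/(k^2 + 4*k - 5)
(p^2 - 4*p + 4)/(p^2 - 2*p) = (p - 2)/p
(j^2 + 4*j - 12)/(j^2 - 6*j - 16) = (-j^2 - 4*j + 12)/(-j^2 + 6*j + 16)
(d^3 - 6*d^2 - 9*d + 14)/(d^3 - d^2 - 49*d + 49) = (d + 2)/(d + 7)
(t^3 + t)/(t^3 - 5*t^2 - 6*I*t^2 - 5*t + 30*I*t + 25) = t*(t + I)/(t^2 - 5*t*(1 + I) + 25*I)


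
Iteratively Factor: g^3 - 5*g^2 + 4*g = (g)*(g^2 - 5*g + 4) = g*(g - 1)*(g - 4)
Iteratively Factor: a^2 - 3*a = (a - 3)*(a)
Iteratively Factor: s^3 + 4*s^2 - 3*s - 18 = (s + 3)*(s^2 + s - 6) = (s - 2)*(s + 3)*(s + 3)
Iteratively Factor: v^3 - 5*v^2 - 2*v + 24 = (v - 4)*(v^2 - v - 6) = (v - 4)*(v + 2)*(v - 3)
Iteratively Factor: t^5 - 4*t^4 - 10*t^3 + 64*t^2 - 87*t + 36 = (t - 1)*(t^4 - 3*t^3 - 13*t^2 + 51*t - 36) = (t - 1)^2*(t^3 - 2*t^2 - 15*t + 36) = (t - 1)^2*(t + 4)*(t^2 - 6*t + 9) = (t - 3)*(t - 1)^2*(t + 4)*(t - 3)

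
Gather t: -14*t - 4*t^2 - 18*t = -4*t^2 - 32*t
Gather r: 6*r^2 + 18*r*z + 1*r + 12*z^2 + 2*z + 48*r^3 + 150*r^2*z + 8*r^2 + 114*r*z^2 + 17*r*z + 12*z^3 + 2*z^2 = 48*r^3 + r^2*(150*z + 14) + r*(114*z^2 + 35*z + 1) + 12*z^3 + 14*z^2 + 2*z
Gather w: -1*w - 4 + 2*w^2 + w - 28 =2*w^2 - 32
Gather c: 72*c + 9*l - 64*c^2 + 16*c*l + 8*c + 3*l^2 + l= -64*c^2 + c*(16*l + 80) + 3*l^2 + 10*l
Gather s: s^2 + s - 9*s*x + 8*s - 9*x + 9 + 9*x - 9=s^2 + s*(9 - 9*x)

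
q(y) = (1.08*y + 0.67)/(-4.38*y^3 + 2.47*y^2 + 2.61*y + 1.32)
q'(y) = (1.08*y + 0.67)*(13.14*y^2 - 4.94*y - 2.61)/(-4.38*y^3 + 2.47*y^2 + 2.61*y + 1.32)^2 + 1.08/(-4.38*y^3 + 2.47*y^2 + 2.61*y + 1.32) = (9.4608*y^3 + 6.1362*y^2 - 3.3098*y - 0.3231)/(19.1844*y^6 - 21.6372*y^5 - 16.7627*y^4 + 1.3302*y^3 + 13.3329*y^2 + 6.8904*y + 1.7424)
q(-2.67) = -0.02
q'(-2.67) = -0.01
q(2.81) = -0.05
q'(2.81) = 0.05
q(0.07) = 0.49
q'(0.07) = -0.23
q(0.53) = 0.45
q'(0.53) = 0.14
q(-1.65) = -0.05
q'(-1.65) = -0.04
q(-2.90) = -0.02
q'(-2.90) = -0.01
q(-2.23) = -0.03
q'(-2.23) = -0.02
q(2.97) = -0.05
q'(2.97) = 0.04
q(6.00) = -0.01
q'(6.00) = 0.00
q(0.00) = 0.51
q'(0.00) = -0.19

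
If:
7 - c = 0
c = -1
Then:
No Solution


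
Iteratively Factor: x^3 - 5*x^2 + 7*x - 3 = (x - 1)*(x^2 - 4*x + 3) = (x - 1)^2*(x - 3)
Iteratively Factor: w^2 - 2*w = (w)*(w - 2)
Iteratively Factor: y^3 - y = (y)*(y^2 - 1) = y*(y + 1)*(y - 1)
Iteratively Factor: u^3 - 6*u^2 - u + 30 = (u + 2)*(u^2 - 8*u + 15) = (u - 5)*(u + 2)*(u - 3)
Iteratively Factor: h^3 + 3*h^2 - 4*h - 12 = (h + 3)*(h^2 - 4) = (h - 2)*(h + 3)*(h + 2)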